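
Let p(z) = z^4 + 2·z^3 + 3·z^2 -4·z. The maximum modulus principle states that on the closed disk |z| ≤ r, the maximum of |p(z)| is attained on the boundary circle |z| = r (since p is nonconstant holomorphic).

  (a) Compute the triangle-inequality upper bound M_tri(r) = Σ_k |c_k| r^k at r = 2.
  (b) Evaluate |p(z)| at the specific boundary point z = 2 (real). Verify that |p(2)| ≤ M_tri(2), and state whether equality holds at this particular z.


Coefficients: c_0 = 0, c_1 = -4, c_2 = 3, c_3 = 2, c_4 = 1. Radius r = 2.
Part (a). Triangle bound: M_tri(r) = Σ_k |c_k| r^k
  = |0|·2^0 + |-4|·2^1 + |3|·2^2 + |2|·2^3 + |1|·2^4
  = 0 + 8 + 12 + 16 + 16 = 52.
This bounds M(r) := max_{|z|=r} |p(z)| from above; equality holds iff all terms c_k z^k can be made to align in phase at a single z on |z|=r.
Part (b). At z = 2 (real, on the circle |z| = r):
  p(2) = (0)·2^0 + (-4)·2^1 + (3)·2^2 + (2)·2^3 + (1)·2^4 = 36.
  |p(2)| = 36.
Check: |p(2)| = 36 ≤ 52 = M_tri(2). ✓ Equality does not hold at z = 2 (the coefficients have mixed signs, so the terms do not all align in phase there).

M_tri(2) = 52; |p(2)| = 36; equality at z=2: no.


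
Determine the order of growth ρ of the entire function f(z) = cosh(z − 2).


cosh(w) is a linear combination of e^{iw} and e^{−iw} (or e^w, e^{−w} in the hyperbolic case), so |cosh(w)| ≤ e^{|w|}. With w = z − 2, |w| ≤ 1|z| + 2 = 1r + 2 on |z| = r, giving M(r) ≤ e^{1r + 2}, so ρ ≤ 1. On a suitable ray (z = it for sin/cos; z = t for sinh/cosh, t real → ∞), |cosh(z − 2)| grows like e^{1|t|}/2, so ρ ≥ 1. Hence ρ = 1.
Therefore ρ = 1.

Order ρ = 1.


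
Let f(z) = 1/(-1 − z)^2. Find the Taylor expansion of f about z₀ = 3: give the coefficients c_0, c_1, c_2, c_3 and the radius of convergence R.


Let w = z − z₀, so z = z₀ + w.
Then -1 − z = -1 − (z₀ + w) = (-1 − z₀) − w = -4 − w.
f(z) = 1/(-4 − w)^2 = (1/(-4)^2) · (1 − w/(-4))^{−2}.
By the binomial series (1−u)^{−2} = Σ_{n≥0} C(n+1, 1) u^n for |u|<1, with u = w/(-4):
  c_n = C(n+1, 1) / (-4)^(n+2).
  c_0 = 1/(-4)^2 = 1/16.
  c_1 = 2/(-4)^3 = -1/32.
  c_2 = 3/(-4)^4 = 3/256.
  c_3 = 4/(-4)^5 = -1/256.
The series is valid for |w/d| < 1, i.e. |z − z₀| < |d|.
Radius of convergence: R = |-1 − z₀| = |-4| = 4 (distance from z₀ to the singularity z = -1).

c_0 = 1/16, c_1 = -1/32, c_2 = 3/256, c_3 = -1/256; R = 4.


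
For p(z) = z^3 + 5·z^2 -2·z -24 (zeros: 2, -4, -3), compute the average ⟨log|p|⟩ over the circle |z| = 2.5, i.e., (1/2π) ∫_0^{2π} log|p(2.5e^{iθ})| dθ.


Zeros: -4, -3, 2; r = 2.5.
Inside |z| < r: 2. Outside (|z| ≥ r): -4, -3.
p(0) = -24, so log|p(0)| = log(24) = 3.1781.
Apply Jensen: I(r) = log|p(0)| + Σ_k log(r/|z_k|), summed over zeros inside |z| < r.
  log(r/|z_k|) for z_k = 2: log(2.5/2) = 0.2231
  Outside zeros (-4, -3) contribute nothing to the Jensen sum.
Sum over inside zeros: 0.2231.
I(r) = log|p(0)| + (inside sum) = 3.1781 + 0.2231 = 3.4012.
Note: since some zeros are outside |z| ≤ r, the simplified n·log(r) form does NOT apply — only the inside zeros contribute.

I(r) ≈ 3.4012.


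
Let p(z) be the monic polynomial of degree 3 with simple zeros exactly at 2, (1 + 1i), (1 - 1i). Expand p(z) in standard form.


The polynomial is p(z) = ∏_{α ∈ S} (z − α), where S = {2, (1 + 1i), (1 - 1i)}.
Expanding the product yields: p(z) = z^3 -4·z^2 + 6·z -4.
Note conjugate pairs combine to real quadratics: (z − (1+1i))(z − (1−1i)) = z² − 2z + 2.
The resulting polynomial has degree 3 and real coefficients as required.

p(z) = z^3 -4·z^2 + 6·z -4.


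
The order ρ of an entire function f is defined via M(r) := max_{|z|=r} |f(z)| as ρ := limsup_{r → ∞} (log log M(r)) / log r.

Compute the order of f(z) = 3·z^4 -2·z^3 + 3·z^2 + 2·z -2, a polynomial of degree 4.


|f(z)| ≤ Σ|c_k|·r^k = O(r^4) as r → ∞. Polynomial growth is O(e^{r^ε}) for every ε > 0 (since r^4/e^{r^ε} → 0), so ρ ≤ ε for all ε > 0, i.e. ρ = 0. Every nonconstant polynomial has order 0.
Therefore ρ = 0.

Order ρ = 0.


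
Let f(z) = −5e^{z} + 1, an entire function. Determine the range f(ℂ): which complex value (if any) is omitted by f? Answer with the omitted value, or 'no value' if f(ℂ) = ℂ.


Little Picard bounds the complement of f(ℂ) to at most one point.
e^{z} is never zero on ℂ, so -5·e^{z} takes every value in ℂ ∖ {0}. Adding 1 shifts the range to ℂ ∖ {1}. Thus f omits exactly the value 1.

Omitted value: 1.


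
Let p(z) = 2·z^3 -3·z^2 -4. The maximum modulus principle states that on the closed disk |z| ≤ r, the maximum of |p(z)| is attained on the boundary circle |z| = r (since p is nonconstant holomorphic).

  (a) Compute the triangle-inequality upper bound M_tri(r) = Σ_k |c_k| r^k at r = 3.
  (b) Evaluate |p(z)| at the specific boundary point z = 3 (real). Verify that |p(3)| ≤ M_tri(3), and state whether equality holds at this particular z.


Coefficients: c_0 = -4, c_1 = 0, c_2 = -3, c_3 = 2. Radius r = 3.
Part (a). Triangle bound: M_tri(r) = Σ_k |c_k| r^k
  = |-4|·3^0 + |0|·3^1 + |-3|·3^2 + |2|·3^3
  = 4 + 0 + 27 + 54 = 85.
This bounds M(r) := max_{|z|=r} |p(z)| from above; equality holds iff all terms c_k z^k can be made to align in phase at a single z on |z|=r.
Part (b). At z = 3 (real, on the circle |z| = r):
  p(3) = (-4)·3^0 + (0)·3^1 + (-3)·3^2 + (2)·3^3 = 23.
  |p(3)| = 23.
Check: |p(3)| = 23 ≤ 85 = M_tri(3). ✓ Equality does not hold at z = 3 (the coefficients have mixed signs, so the terms do not all align in phase there).

M_tri(3) = 85; |p(3)| = 23; equality at z=3: no.


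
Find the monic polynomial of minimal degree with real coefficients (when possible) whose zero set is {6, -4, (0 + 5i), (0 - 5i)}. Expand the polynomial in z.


The polynomial is p(z) = ∏_{α ∈ S} (z − α), where S = {6, -4, (0 + 5i), (0 - 5i)}.
Expanding the product yields: p(z) = z^4 -2·z^3 + z^2 -50·z -600.
Note conjugate pairs combine to real quadratics: (z − (0+5i))(z − (0−5i)) = z² + 25.
The resulting polynomial has degree 4 and real coefficients as required.

p(z) = z^4 -2·z^3 + z^2 -50·z -600.


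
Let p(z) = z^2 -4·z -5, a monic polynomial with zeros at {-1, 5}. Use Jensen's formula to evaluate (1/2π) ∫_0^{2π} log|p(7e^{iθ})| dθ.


Zeros: -1, 5; r = 7.
Inside |z| < r: -1, 5. Outside (|z| ≥ r): ∅.
p(0) = -5, so log|p(0)| = log(5) = 1.6094.
Apply Jensen: I(r) = log|p(0)| + Σ_k log(r/|z_k|), summed over zeros inside |z| < r.
  log(r/|z_k|) for z_k = -1: log(7/1) = 1.9459
  log(r/|z_k|) for z_k = 5: log(7/5) = 0.3365
Sum over inside zeros: 2.2824.
I(r) = log|p(0)| + (inside sum) = 1.6094 + 2.2824 = 3.8918.
Closed form (all zeros inside, monic): I(r) = n·log(r) = 2·log(7) = 3.8918. ✓

I(r) ≈ 3.8918.


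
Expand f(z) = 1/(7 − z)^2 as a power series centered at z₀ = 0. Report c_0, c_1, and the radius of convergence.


Let w = z − z₀, so z = z₀ + w.
Then 7 − z = 7 − (z₀ + w) = (7 − z₀) − w = 7 − w.
f(z) = 1/(7 − w)^2 = (1/(7)^2) · (1 − w/(7))^{−2}.
By the binomial series (1−u)^{−2} = Σ_{n≥0} C(n+1, 1) u^n for |u|<1, with u = w/(7):
  c_n = C(n+1, 1) / (7)^(n+2).
  c_0 = 1/(7)^2 = 1/49.
  c_1 = 2/(7)^3 = 2/343.
The series is valid for |w/d| < 1, i.e. |z − z₀| < |d|.
Radius of convergence: R = |7 − z₀| = |7| = 7 (distance from z₀ to the singularity z = 7).

c_0 = 1/49, c_1 = 2/343; R = 7.


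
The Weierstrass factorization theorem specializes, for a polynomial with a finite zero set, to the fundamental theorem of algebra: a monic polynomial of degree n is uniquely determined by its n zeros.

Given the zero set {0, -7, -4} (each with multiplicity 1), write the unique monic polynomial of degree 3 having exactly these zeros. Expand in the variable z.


The polynomial is p(z) = ∏_{α ∈ S} (z − α), where S = {0, -7, -4}.
Expanding the product yields: p(z) = z^3 + 11·z^2 + 28·z.
The resulting polynomial has degree 3 and real coefficients as required.

p(z) = z^3 + 11·z^2 + 28·z.


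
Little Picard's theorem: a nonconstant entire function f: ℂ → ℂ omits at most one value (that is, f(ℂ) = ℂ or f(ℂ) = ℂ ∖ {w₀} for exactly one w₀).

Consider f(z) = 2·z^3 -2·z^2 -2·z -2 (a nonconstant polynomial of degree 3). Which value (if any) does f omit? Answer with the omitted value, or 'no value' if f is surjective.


Little Picard bounds the complement of f(ℂ) to at most one point.
For every w ∈ ℂ, the equation p(z) − w = 0 is a nonconstant polynomial in z and hence has at least one root by the fundamental theorem of algebra. So p is surjective onto ℂ, omitting no value.

Omitted value: no value.


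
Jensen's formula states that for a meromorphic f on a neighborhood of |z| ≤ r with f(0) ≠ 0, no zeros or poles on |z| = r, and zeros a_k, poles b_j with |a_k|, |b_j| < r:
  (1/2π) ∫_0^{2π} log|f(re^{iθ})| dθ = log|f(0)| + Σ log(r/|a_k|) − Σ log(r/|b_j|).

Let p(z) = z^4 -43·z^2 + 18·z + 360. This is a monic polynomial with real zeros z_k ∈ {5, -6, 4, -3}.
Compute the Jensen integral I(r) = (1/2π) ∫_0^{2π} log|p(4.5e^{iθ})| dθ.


Zeros: -6, -3, 4, 5; r = 4.5.
Inside |z| < r: -3, 4. Outside (|z| ≥ r): -6, 5.
p(0) = 360, so log|p(0)| = log(360) = 5.8861.
Apply Jensen: I(r) = log|p(0)| + Σ_k log(r/|z_k|), summed over zeros inside |z| < r.
  log(r/|z_k|) for z_k = 4: log(4.5/4) = 0.1178
  log(r/|z_k|) for z_k = -3: log(4.5/3) = 0.4055
  Outside zeros (-6, 5) contribute nothing to the Jensen sum.
Sum over inside zeros: 0.5232.
I(r) = log|p(0)| + (inside sum) = 5.8861 + 0.5232 = 6.4094.
Note: since some zeros are outside |z| ≤ r, the simplified n·log(r) form does NOT apply — only the inside zeros contribute.

I(r) ≈ 6.4094.


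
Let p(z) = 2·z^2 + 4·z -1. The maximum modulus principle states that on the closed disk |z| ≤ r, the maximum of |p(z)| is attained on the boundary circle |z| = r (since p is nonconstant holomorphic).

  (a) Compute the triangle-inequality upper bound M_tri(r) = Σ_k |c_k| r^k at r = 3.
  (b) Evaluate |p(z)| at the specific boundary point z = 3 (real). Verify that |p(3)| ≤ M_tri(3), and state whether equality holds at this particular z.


Coefficients: c_0 = -1, c_1 = 4, c_2 = 2. Radius r = 3.
Part (a). Triangle bound: M_tri(r) = Σ_k |c_k| r^k
  = |-1|·3^0 + |4|·3^1 + |2|·3^2
  = 1 + 12 + 18 = 31.
This bounds M(r) := max_{|z|=r} |p(z)| from above; equality holds iff all terms c_k z^k can be made to align in phase at a single z on |z|=r.
Part (b). At z = 3 (real, on the circle |z| = r):
  p(3) = (-1)·3^0 + (4)·3^1 + (2)·3^2 = 29.
  |p(3)| = 29.
Check: |p(3)| = 29 ≤ 31 = M_tri(3). ✓ Equality does not hold at z = 3 (the coefficients have mixed signs, so the terms do not all align in phase there).

M_tri(3) = 31; |p(3)| = 29; equality at z=3: no.


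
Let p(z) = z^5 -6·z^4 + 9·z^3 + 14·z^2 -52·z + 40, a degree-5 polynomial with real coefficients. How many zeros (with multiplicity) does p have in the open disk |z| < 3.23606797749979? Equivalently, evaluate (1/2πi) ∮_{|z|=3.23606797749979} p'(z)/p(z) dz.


The zeros of p are: 2, (2 + 1i), (2 - 1i), 2, -2.
Their magnitudes are: 2, 2.236, 2.236, 2, 2.
Zeros with |z| < R = 3.23606797749979: 2, (2 + 1i), (2 - 1i), 2, -2.
Count = 5.
By the argument principle, (1/2πi) ∮_{|z|=R} p'(z)/p(z) dz equals exactly this count.

Number of zeros inside |z| < 3.23606797749979: 5.


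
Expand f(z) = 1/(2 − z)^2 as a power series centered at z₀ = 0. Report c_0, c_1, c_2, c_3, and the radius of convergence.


Let w = z − z₀, so z = z₀ + w.
Then 2 − z = 2 − (z₀ + w) = (2 − z₀) − w = 2 − w.
f(z) = 1/(2 − w)^2 = (1/(2)^2) · (1 − w/(2))^{−2}.
By the binomial series (1−u)^{−2} = Σ_{n≥0} C(n+1, 1) u^n for |u|<1, with u = w/(2):
  c_n = C(n+1, 1) / (2)^(n+2).
  c_0 = 1/(2)^2 = 1/4.
  c_1 = 2/(2)^3 = 1/4.
  c_2 = 3/(2)^4 = 3/16.
  c_3 = 4/(2)^5 = 1/8.
The series is valid for |w/d| < 1, i.e. |z − z₀| < |d|.
Radius of convergence: R = |2 − z₀| = |2| = 2 (distance from z₀ to the singularity z = 2).

c_0 = 1/4, c_1 = 1/4, c_2 = 3/16, c_3 = 1/8; R = 2.


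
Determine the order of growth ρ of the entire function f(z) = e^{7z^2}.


|e^{7z^2}| = e^{Re(7·z^2) + 0} ≤ e^{7|z|^2 + 0} = e^{7r^2 + 0} on |z| = r, so ρ ≤ 2. Choosing z on |z|=r so that 7·z^2 is real positive (always possible by picking arg z appropriately) gives |f(z)| = e^{7r^2 + 0}, matching the bound. The additive constant 0 does not affect log log M(r) ~ 2·log r. Hence ρ = 2.
Therefore ρ = 2.

Order ρ = 2.


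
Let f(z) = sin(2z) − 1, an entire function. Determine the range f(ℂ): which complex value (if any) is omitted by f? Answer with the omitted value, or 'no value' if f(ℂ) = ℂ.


Little Picard bounds the complement of f(ℂ) to at most one point.
sin is entire and surjective onto ℂ: for every w ∈ ℂ, sin(ζ) = w has a solution ζ ∈ ℂ (e.g., via the complex inverse arcsin). With ζ = 2z this gives z = ζ/(2). Then 1·sin(2z) takes every value in 1·ℂ = ℂ, and adding -1 is a bijection of ℂ. So f is surjective and omits no value. (Note: only on the real line is sin bounded by [−1, 1].)

Omitted value: no value.


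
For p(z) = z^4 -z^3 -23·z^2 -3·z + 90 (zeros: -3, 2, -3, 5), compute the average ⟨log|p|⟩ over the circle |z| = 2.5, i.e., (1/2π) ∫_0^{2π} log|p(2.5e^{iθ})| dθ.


Zeros: -3, -3, 2, 5; r = 2.5.
Inside |z| < r: 2. Outside (|z| ≥ r): -3, -3, 5.
p(0) = 90, so log|p(0)| = log(90) = 4.4998.
Apply Jensen: I(r) = log|p(0)| + Σ_k log(r/|z_k|), summed over zeros inside |z| < r.
  log(r/|z_k|) for z_k = 2: log(2.5/2) = 0.2231
  Outside zeros (-3, -3, 5) contribute nothing to the Jensen sum.
Sum over inside zeros: 0.2231.
I(r) = log|p(0)| + (inside sum) = 4.4998 + 0.2231 = 4.7230.
Note: since some zeros are outside |z| ≤ r, the simplified n·log(r) form does NOT apply — only the inside zeros contribute.

I(r) ≈ 4.7230.


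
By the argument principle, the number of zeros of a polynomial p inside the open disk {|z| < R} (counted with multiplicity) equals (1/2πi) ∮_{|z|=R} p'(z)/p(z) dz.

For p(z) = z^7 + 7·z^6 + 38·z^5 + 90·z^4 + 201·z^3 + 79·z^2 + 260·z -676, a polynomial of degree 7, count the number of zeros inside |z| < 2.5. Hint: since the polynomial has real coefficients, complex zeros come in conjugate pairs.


The zeros of p are: 1, (-2 + 3i), (-2 - 3i), (0 + 2i), (0 - 2i), (-2 + 3i), (-2 - 3i).
Their magnitudes are: 1, 3.606, 3.606, 2, 2, 3.606, 3.606.
Zeros with |z| < R = 2.5: 1, (0 + 2i), (0 - 2i).
Count = 3.
By the argument principle, (1/2πi) ∮_{|z|=R} p'(z)/p(z) dz equals exactly this count.

Number of zeros inside |z| < 2.5: 3.


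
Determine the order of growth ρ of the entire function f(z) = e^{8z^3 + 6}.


|e^{8z^3 + 6}| = e^{Re(8·z^3) + 6} ≤ e^{8|z|^3 + 6} = e^{8r^3 + 6} on |z| = r, so ρ ≤ 3. Choosing z on |z|=r so that 8·z^3 is real positive (always possible by picking arg z appropriately) gives |f(z)| = e^{8r^3 + 6}, matching the bound. The additive constant 6 does not affect log log M(r) ~ 3·log r. Hence ρ = 3.
Therefore ρ = 3.

Order ρ = 3.


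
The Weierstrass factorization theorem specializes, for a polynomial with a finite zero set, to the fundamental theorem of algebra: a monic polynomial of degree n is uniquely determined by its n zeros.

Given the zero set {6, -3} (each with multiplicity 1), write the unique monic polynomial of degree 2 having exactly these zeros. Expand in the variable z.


The polynomial is p(z) = ∏_{α ∈ S} (z − α), where S = {6, -3}.
Expanding the product yields: p(z) = z^2 -3·z -18.
The resulting polynomial has degree 2 and real coefficients as required.

p(z) = z^2 -3·z -18.


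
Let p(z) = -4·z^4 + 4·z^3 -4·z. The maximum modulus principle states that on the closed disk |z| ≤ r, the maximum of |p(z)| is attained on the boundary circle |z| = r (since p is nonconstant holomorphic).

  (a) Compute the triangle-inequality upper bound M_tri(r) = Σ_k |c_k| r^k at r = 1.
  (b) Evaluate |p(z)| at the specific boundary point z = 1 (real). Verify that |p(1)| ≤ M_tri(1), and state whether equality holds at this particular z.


Coefficients: c_0 = 0, c_1 = -4, c_2 = 0, c_3 = 4, c_4 = -4. Radius r = 1.
Part (a). Triangle bound: M_tri(r) = Σ_k |c_k| r^k
  = |0|·1^0 + |-4|·1^1 + |0|·1^2 + |4|·1^3 + |-4|·1^4
  = 0 + 4 + 0 + 4 + 4 = 12.
This bounds M(r) := max_{|z|=r} |p(z)| from above; equality holds iff all terms c_k z^k can be made to align in phase at a single z on |z|=r.
Part (b). At z = 1 (real, on the circle |z| = r):
  p(1) = (0)·1^0 + (-4)·1^1 + (0)·1^2 + (4)·1^3 + (-4)·1^4 = -4.
  |p(1)| = 4.
Check: |p(1)| = 4 ≤ 12 = M_tri(1). ✓ Equality does not hold at z = 1 (the coefficients have mixed signs, so the terms do not all align in phase there).

M_tri(1) = 12; |p(1)| = 4; equality at z=1: no.


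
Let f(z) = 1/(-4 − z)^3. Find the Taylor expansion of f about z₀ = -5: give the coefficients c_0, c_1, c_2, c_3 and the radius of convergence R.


Let w = z − z₀, so z = z₀ + w.
Then -4 − z = -4 − (z₀ + w) = (-4 − z₀) − w = 1 − w.
f(z) = 1/(1 − w)^3 = (1/(1)^3) · (1 − w/(1))^{−3}.
By the binomial series (1−u)^{−3} = Σ_{n≥0} C(n+2, 2) u^n for |u|<1, with u = w/(1):
  c_n = C(n+2, 2) / (1)^(n+3).
  c_0 = 1/(1)^3 = 1.
  c_1 = 3/(1)^4 = 3.
  c_2 = 6/(1)^5 = 6.
  c_3 = 10/(1)^6 = 10.
The series is valid for |w/d| < 1, i.e. |z − z₀| < |d|.
Radius of convergence: R = |-4 − z₀| = |1| = 1 (distance from z₀ to the singularity z = -4).

c_0 = 1, c_1 = 3, c_2 = 6, c_3 = 10; R = 1.


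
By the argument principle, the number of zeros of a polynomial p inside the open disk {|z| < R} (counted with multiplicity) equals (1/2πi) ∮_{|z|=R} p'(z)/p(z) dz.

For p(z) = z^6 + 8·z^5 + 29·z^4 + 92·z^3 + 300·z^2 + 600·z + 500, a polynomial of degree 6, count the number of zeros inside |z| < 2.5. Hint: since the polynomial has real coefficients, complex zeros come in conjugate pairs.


The zeros of p are: (-3 + 1i), (-3 - 1i), (-2 + 1i), (-2 - 1i), (1 + 3i), (1 - 3i).
Their magnitudes are: 3.162, 3.162, 2.236, 2.236, 3.162, 3.162.
Zeros with |z| < R = 2.5: (-2 + 1i), (-2 - 1i).
Count = 2.
By the argument principle, (1/2πi) ∮_{|z|=R} p'(z)/p(z) dz equals exactly this count.

Number of zeros inside |z| < 2.5: 2.


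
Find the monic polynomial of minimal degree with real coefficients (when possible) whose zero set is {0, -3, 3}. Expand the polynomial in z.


The polynomial is p(z) = ∏_{α ∈ S} (z − α), where S = {0, -3, 3}.
Expanding the product yields: p(z) = z^3 -9·z.
The resulting polynomial has degree 3 and real coefficients as required.

p(z) = z^3 -9·z.


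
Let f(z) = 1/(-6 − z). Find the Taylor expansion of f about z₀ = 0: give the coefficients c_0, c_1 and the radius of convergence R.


Let w = z − z₀, so z = z₀ + w.
Then -6 − z = -6 − (z₀ + w) = (-6 − z₀) − w = -6 − w.
f(z) = 1/(-6 − w) = (1/(-6)) · 1/(1 − w/(-6)) = Σ_{n≥0} w^n / (-6)^(n+1).
So c_n = 1/(-6)^(n+1):
  c_0 = 1/(-6)^1 = -1/6.
  c_1 = 1/(-6)^2 = 1/36.
The series is valid for |w/d| < 1, i.e. |z − z₀| < |d|.
Radius of convergence: R = |-6 − z₀| = |-6| = 6 (distance from z₀ to the singularity z = -6).

c_0 = -1/6, c_1 = 1/36; R = 6.


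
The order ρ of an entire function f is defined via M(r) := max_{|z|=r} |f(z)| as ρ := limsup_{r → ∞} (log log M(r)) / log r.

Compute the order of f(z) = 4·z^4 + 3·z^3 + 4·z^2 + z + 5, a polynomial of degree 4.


|f(z)| ≤ Σ|c_k|·r^k = O(r^4) as r → ∞. Polynomial growth is O(e^{r^ε}) for every ε > 0 (since r^4/e^{r^ε} → 0), so ρ ≤ ε for all ε > 0, i.e. ρ = 0. Every nonconstant polynomial has order 0.
Therefore ρ = 0.

Order ρ = 0.


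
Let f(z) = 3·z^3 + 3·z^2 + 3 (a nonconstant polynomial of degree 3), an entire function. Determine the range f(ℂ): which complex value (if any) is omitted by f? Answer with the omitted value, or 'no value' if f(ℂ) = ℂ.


Little Picard bounds the complement of f(ℂ) to at most one point.
For every w ∈ ℂ, the equation p(z) − w = 0 is a nonconstant polynomial in z and hence has at least one root by the fundamental theorem of algebra. So p is surjective onto ℂ, omitting no value.

Omitted value: no value.


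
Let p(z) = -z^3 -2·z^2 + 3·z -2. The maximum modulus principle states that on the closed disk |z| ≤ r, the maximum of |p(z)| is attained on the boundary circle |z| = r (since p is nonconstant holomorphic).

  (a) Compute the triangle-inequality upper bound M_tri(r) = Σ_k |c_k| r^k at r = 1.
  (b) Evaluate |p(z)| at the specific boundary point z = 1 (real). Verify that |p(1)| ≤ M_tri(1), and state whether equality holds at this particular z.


Coefficients: c_0 = -2, c_1 = 3, c_2 = -2, c_3 = -1. Radius r = 1.
Part (a). Triangle bound: M_tri(r) = Σ_k |c_k| r^k
  = |-2|·1^0 + |3|·1^1 + |-2|·1^2 + |-1|·1^3
  = 2 + 3 + 2 + 1 = 8.
This bounds M(r) := max_{|z|=r} |p(z)| from above; equality holds iff all terms c_k z^k can be made to align in phase at a single z on |z|=r.
Part (b). At z = 1 (real, on the circle |z| = r):
  p(1) = (-2)·1^0 + (3)·1^1 + (-2)·1^2 + (-1)·1^3 = -2.
  |p(1)| = 2.
Check: |p(1)| = 2 ≤ 8 = M_tri(1). ✓ Equality does not hold at z = 1 (the coefficients have mixed signs, so the terms do not all align in phase there).

M_tri(1) = 8; |p(1)| = 2; equality at z=1: no.


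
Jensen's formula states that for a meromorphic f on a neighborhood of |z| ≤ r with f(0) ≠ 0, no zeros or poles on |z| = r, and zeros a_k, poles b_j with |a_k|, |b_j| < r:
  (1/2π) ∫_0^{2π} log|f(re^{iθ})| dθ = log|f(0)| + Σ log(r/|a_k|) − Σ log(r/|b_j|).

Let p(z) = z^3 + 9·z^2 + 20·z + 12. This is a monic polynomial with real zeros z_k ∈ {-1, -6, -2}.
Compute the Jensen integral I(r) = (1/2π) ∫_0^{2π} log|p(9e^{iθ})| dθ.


Zeros: -6, -2, -1; r = 9.
Inside |z| < r: -6, -2, -1. Outside (|z| ≥ r): ∅.
p(0) = 12, so log|p(0)| = log(12) = 2.4849.
Apply Jensen: I(r) = log|p(0)| + Σ_k log(r/|z_k|), summed over zeros inside |z| < r.
  log(r/|z_k|) for z_k = -1: log(9/1) = 2.1972
  log(r/|z_k|) for z_k = -6: log(9/6) = 0.4055
  log(r/|z_k|) for z_k = -2: log(9/2) = 1.5041
Sum over inside zeros: 4.1068.
I(r) = log|p(0)| + (inside sum) = 2.4849 + 4.1068 = 6.5917.
Closed form (all zeros inside, monic): I(r) = n·log(r) = 3·log(9) = 6.5917. ✓

I(r) ≈ 6.5917.


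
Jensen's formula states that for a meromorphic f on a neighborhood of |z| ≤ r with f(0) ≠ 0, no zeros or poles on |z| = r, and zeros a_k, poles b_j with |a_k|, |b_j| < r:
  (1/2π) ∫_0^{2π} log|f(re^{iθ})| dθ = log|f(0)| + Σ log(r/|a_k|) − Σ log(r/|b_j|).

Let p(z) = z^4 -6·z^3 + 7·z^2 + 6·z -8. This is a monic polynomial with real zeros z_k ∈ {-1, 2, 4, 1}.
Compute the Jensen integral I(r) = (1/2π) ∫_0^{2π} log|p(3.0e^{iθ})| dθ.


Zeros: -1, 1, 2, 4; r = 3.0.
Inside |z| < r: -1, 1, 2. Outside (|z| ≥ r): 4.
p(0) = -8, so log|p(0)| = log(8) = 2.0794.
Apply Jensen: I(r) = log|p(0)| + Σ_k log(r/|z_k|), summed over zeros inside |z| < r.
  log(r/|z_k|) for z_k = -1: log(3.0/1) = 1.0986
  log(r/|z_k|) for z_k = 2: log(3.0/2) = 0.4055
  log(r/|z_k|) for z_k = 1: log(3.0/1) = 1.0986
  Outside zeros (4) contribute nothing to the Jensen sum.
Sum over inside zeros: 2.6027.
I(r) = log|p(0)| + (inside sum) = 2.0794 + 2.6027 = 4.6821.
Note: since some zeros are outside |z| ≤ r, the simplified n·log(r) form does NOT apply — only the inside zeros contribute.

I(r) ≈ 4.6821.


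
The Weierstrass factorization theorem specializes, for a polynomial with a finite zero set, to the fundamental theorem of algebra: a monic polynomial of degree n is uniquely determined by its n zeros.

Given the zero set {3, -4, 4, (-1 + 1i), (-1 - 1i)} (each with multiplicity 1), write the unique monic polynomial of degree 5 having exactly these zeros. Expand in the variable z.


The polynomial is p(z) = ∏_{α ∈ S} (z − α), where S = {3, -4, 4, (-1 + 1i), (-1 - 1i)}.
Expanding the product yields: p(z) = z^5 -z^4 -20·z^3 + 10·z^2 + 64·z + 96.
Note conjugate pairs combine to real quadratics: (z − (-1+1i))(z − (-1−1i)) = z² + 2z + 2.
The resulting polynomial has degree 5 and real coefficients as required.

p(z) = z^5 -z^4 -20·z^3 + 10·z^2 + 64·z + 96.


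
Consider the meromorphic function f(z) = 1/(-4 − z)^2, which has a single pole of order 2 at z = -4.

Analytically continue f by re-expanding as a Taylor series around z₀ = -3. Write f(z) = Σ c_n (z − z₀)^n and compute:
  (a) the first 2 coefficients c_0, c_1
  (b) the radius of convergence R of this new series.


Let w = z − z₀, so z = z₀ + w.
Then -4 − z = -4 − (z₀ + w) = (-4 − z₀) − w = -1 − w.
f(z) = 1/(-1 − w)^2 = (1/(-1)^2) · (1 − w/(-1))^{−2}.
By the binomial series (1−u)^{−2} = Σ_{n≥0} C(n+1, 1) u^n for |u|<1, with u = w/(-1):
  c_n = C(n+1, 1) / (-1)^(n+2).
  c_0 = 1/(-1)^2 = 1.
  c_1 = 2/(-1)^3 = -2.
The series is valid for |w/d| < 1, i.e. |z − z₀| < |d|.
Radius of convergence: R = |-4 − z₀| = |-1| = 1 (distance from z₀ to the singularity z = -4).

c_0 = 1, c_1 = -2; R = 1.


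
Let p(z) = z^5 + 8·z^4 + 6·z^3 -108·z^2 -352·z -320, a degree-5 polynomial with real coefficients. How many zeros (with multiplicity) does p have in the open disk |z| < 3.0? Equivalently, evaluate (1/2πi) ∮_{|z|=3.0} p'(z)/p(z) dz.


The zeros of p are: (-3 + 1i), (-3 - 1i), 4, -4, -2.
Their magnitudes are: 3.162, 3.162, 4, 4, 2.
Zeros with |z| < R = 3.0: -2.
Count = 1.
By the argument principle, (1/2πi) ∮_{|z|=R} p'(z)/p(z) dz equals exactly this count.

Number of zeros inside |z| < 3.0: 1.


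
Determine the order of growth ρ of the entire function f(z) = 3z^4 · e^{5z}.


M(r) = max_{|z|=r} |3|·|z|^4·|e^{5z}| = 3·r^4 · e^{5r^1} (the factors attain their maxima compatibly on |z|=r). Then log M(r) = log 3 + 4·log r + 5r^1, dominated by the last term, so log log M(r) ~ 1·log r. The polynomial factor 3z^4 contributes only a log r term and does not affect the order. ρ = 1.
Therefore ρ = 1.

Order ρ = 1.


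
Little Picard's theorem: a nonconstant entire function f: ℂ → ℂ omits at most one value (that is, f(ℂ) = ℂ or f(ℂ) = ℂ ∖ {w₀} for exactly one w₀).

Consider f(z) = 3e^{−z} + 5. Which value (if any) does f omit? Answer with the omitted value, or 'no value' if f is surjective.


Little Picard bounds the complement of f(ℂ) to at most one point.
e^{−z} is never zero on ℂ, so 3·e^{−z} takes every value in ℂ ∖ {0}. Adding 5 shifts the range to ℂ ∖ {5}. Thus f omits exactly the value 5.

Omitted value: 5.


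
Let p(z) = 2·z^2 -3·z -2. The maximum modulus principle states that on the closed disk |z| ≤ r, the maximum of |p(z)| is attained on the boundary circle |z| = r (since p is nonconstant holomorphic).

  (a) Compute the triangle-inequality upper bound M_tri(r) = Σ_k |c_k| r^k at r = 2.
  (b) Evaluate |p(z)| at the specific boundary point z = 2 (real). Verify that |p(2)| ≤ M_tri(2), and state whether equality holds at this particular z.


Coefficients: c_0 = -2, c_1 = -3, c_2 = 2. Radius r = 2.
Part (a). Triangle bound: M_tri(r) = Σ_k |c_k| r^k
  = |-2|·2^0 + |-3|·2^1 + |2|·2^2
  = 2 + 6 + 8 = 16.
This bounds M(r) := max_{|z|=r} |p(z)| from above; equality holds iff all terms c_k z^k can be made to align in phase at a single z on |z|=r.
Part (b). At z = 2 (real, on the circle |z| = r):
  p(2) = (-2)·2^0 + (-3)·2^1 + (2)·2^2 = 0.
  |p(2)| = 0.
Check: |p(2)| = 0 ≤ 16 = M_tri(2). ✓ Equality does not hold at z = 2 (the coefficients have mixed signs, so the terms do not all align in phase there).

M_tri(2) = 16; |p(2)| = 0; equality at z=2: no.


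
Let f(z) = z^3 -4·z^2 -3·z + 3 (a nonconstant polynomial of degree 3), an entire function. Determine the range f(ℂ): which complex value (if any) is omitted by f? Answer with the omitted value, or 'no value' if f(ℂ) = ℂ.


Little Picard bounds the complement of f(ℂ) to at most one point.
For every w ∈ ℂ, the equation p(z) − w = 0 is a nonconstant polynomial in z and hence has at least one root by the fundamental theorem of algebra. So p is surjective onto ℂ, omitting no value.

Omitted value: no value.


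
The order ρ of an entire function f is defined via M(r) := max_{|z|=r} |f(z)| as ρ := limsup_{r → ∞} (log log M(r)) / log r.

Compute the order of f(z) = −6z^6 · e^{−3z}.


M(r) = max_{|z|=r} |-6|·|z|^6·|e^{−3z}| = 6·r^6 · e^{3r^1} (the factors attain their maxima compatibly on |z|=r). Then log M(r) = log 6 + 6·log r + 3r^1, dominated by the last term, so log log M(r) ~ 1·log r. The polynomial factor -6z^6 contributes only a log r term and does not affect the order. ρ = 1.
Therefore ρ = 1.

Order ρ = 1.


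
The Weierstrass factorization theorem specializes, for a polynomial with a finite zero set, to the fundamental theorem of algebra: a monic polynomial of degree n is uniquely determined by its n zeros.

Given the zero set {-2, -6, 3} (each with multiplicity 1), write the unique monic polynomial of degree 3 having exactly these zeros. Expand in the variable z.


The polynomial is p(z) = ∏_{α ∈ S} (z − α), where S = {-2, -6, 3}.
Expanding the product yields: p(z) = z^3 + 5·z^2 -12·z -36.
The resulting polynomial has degree 3 and real coefficients as required.

p(z) = z^3 + 5·z^2 -12·z -36.


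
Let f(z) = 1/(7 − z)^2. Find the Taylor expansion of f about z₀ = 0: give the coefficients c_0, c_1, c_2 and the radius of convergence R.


Let w = z − z₀, so z = z₀ + w.
Then 7 − z = 7 − (z₀ + w) = (7 − z₀) − w = 7 − w.
f(z) = 1/(7 − w)^2 = (1/(7)^2) · (1 − w/(7))^{−2}.
By the binomial series (1−u)^{−2} = Σ_{n≥0} C(n+1, 1) u^n for |u|<1, with u = w/(7):
  c_n = C(n+1, 1) / (7)^(n+2).
  c_0 = 1/(7)^2 = 1/49.
  c_1 = 2/(7)^3 = 2/343.
  c_2 = 3/(7)^4 = 3/2401.
The series is valid for |w/d| < 1, i.e. |z − z₀| < |d|.
Radius of convergence: R = |7 − z₀| = |7| = 7 (distance from z₀ to the singularity z = 7).

c_0 = 1/49, c_1 = 2/343, c_2 = 3/2401; R = 7.


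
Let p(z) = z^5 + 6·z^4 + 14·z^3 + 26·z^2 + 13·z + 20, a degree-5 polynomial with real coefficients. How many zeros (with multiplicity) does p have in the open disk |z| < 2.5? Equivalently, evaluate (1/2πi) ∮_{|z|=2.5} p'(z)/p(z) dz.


The zeros of p are: (0 + 1i), (0 - 1i), (-1 + 2i), (-1 - 2i), -4.
Their magnitudes are: 1, 1, 2.236, 2.236, 4.
Zeros with |z| < R = 2.5: (0 + 1i), (0 - 1i), (-1 + 2i), (-1 - 2i).
Count = 4.
By the argument principle, (1/2πi) ∮_{|z|=R} p'(z)/p(z) dz equals exactly this count.

Number of zeros inside |z| < 2.5: 4.


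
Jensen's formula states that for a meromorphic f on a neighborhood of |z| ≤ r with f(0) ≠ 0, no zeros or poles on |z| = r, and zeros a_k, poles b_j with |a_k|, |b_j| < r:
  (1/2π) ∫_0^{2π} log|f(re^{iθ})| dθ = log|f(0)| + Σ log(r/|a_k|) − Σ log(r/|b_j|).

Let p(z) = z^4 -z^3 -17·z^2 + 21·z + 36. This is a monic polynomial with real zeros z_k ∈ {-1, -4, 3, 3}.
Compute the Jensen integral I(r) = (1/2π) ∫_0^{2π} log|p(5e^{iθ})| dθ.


Zeros: -4, -1, 3, 3; r = 5.
Inside |z| < r: -4, -1, 3, 3. Outside (|z| ≥ r): ∅.
p(0) = 36, so log|p(0)| = log(36) = 3.5835.
Apply Jensen: I(r) = log|p(0)| + Σ_k log(r/|z_k|), summed over zeros inside |z| < r.
  log(r/|z_k|) for z_k = -1: log(5/1) = 1.6094
  log(r/|z_k|) for z_k = -4: log(5/4) = 0.2231
  log(r/|z_k|) for z_k = 3: log(5/3) = 0.5108
  log(r/|z_k|) for z_k = 3: log(5/3) = 0.5108
Sum over inside zeros: 2.8542.
I(r) = log|p(0)| + (inside sum) = 3.5835 + 2.8542 = 6.4378.
Closed form (all zeros inside, monic): I(r) = n·log(r) = 4·log(5) = 6.4378. ✓

I(r) ≈ 6.4378.


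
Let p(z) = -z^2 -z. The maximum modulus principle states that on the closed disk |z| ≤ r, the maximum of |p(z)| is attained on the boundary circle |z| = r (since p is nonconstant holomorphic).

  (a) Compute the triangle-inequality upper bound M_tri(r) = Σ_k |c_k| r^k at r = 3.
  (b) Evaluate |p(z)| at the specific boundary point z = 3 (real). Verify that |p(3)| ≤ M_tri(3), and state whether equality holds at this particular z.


Coefficients: c_0 = 0, c_1 = -1, c_2 = -1. Radius r = 3.
Part (a). Triangle bound: M_tri(r) = Σ_k |c_k| r^k
  = |0|·3^0 + |-1|·3^1 + |-1|·3^2
  = 0 + 3 + 9 = 12.
This bounds M(r) := max_{|z|=r} |p(z)| from above; equality holds iff all terms c_k z^k can be made to align in phase at a single z on |z|=r.
Part (b). At z = 3 (real, on the circle |z| = r):
  p(3) = (0)·3^0 + (-1)·3^1 + (-1)·3^2 = -12.
  |p(3)| = 12.
Since all nonzero coefficients share the same sign, |p(3)| = 12 = M_tri(3); the triangle bound is attained at z = 3, so in fact M(r) = 12.

M_tri(3) = 12; |p(3)| = 12; equality at z=3: yes.


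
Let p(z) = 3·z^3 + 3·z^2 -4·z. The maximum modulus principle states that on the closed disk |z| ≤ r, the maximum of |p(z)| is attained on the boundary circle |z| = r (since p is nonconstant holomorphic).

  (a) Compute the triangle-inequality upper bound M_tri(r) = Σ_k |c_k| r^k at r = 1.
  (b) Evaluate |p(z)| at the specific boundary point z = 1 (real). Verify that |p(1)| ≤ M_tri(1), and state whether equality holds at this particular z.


Coefficients: c_0 = 0, c_1 = -4, c_2 = 3, c_3 = 3. Radius r = 1.
Part (a). Triangle bound: M_tri(r) = Σ_k |c_k| r^k
  = |0|·1^0 + |-4|·1^1 + |3|·1^2 + |3|·1^3
  = 0 + 4 + 3 + 3 = 10.
This bounds M(r) := max_{|z|=r} |p(z)| from above; equality holds iff all terms c_k z^k can be made to align in phase at a single z on |z|=r.
Part (b). At z = 1 (real, on the circle |z| = r):
  p(1) = (0)·1^0 + (-4)·1^1 + (3)·1^2 + (3)·1^3 = 2.
  |p(1)| = 2.
Check: |p(1)| = 2 ≤ 10 = M_tri(1). ✓ Equality does not hold at z = 1 (the coefficients have mixed signs, so the terms do not all align in phase there).

M_tri(1) = 10; |p(1)| = 2; equality at z=1: no.


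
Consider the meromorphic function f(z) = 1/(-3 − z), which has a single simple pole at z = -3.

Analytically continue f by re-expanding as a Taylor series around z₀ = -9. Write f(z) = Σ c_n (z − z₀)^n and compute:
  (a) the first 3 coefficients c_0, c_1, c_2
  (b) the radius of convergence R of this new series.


Let w = z − z₀, so z = z₀ + w.
Then -3 − z = -3 − (z₀ + w) = (-3 − z₀) − w = 6 − w.
f(z) = 1/(6 − w) = (1/(6)) · 1/(1 − w/(6)) = Σ_{n≥0} w^n / (6)^(n+1).
So c_n = 1/(6)^(n+1):
  c_0 = 1/(6)^1 = 1/6.
  c_1 = 1/(6)^2 = 1/36.
  c_2 = 1/(6)^3 = 1/216.
The series is valid for |w/d| < 1, i.e. |z − z₀| < |d|.
Radius of convergence: R = |-3 − z₀| = |6| = 6 (distance from z₀ to the singularity z = -3).

c_0 = 1/6, c_1 = 1/36, c_2 = 1/216; R = 6.


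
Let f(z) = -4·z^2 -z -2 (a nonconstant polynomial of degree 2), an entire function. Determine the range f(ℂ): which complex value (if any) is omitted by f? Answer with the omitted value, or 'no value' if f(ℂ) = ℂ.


Little Picard bounds the complement of f(ℂ) to at most one point.
For every w ∈ ℂ, the equation p(z) − w = 0 is a nonconstant polynomial in z and hence has at least one root by the fundamental theorem of algebra. So p is surjective onto ℂ, omitting no value.

Omitted value: no value.


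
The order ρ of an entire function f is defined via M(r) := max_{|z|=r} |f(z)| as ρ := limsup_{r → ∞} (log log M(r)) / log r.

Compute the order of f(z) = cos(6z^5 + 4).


Write cos(w) = (e^{iw} ± e^{−iw})/(2 or 2i), so |cos(w)| ≤ e^{|w|}. With w = 6z^5 + 4, |w| ≤ 6r^5 + 4 on |z|=r, giving M(r) ≤ e^{6r^5 + 4} and ρ ≤ 5. For the lower bound, choose z on |z|=r with 6z^5 purely imaginary of modulus 6r^5; then |cos(6z^5 + 4)| grows like e^{6r^5}/2, so ρ ≥ 5. Hence ρ = 5.
Therefore ρ = 5.

Order ρ = 5.


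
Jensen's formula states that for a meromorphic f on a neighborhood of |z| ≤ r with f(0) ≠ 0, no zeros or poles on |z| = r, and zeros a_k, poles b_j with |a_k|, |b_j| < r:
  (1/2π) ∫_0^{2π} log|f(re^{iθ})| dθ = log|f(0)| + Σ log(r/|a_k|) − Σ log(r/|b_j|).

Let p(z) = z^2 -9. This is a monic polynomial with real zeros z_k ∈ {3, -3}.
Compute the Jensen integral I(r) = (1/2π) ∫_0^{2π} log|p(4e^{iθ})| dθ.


Zeros: -3, 3; r = 4.
Inside |z| < r: -3, 3. Outside (|z| ≥ r): ∅.
p(0) = -9, so log|p(0)| = log(9) = 2.1972.
Apply Jensen: I(r) = log|p(0)| + Σ_k log(r/|z_k|), summed over zeros inside |z| < r.
  log(r/|z_k|) for z_k = 3: log(4/3) = 0.2877
  log(r/|z_k|) for z_k = -3: log(4/3) = 0.2877
Sum over inside zeros: 0.5754.
I(r) = log|p(0)| + (inside sum) = 2.1972 + 0.5754 = 2.7726.
Closed form (all zeros inside, monic): I(r) = n·log(r) = 2·log(4) = 2.7726. ✓

I(r) ≈ 2.7726.


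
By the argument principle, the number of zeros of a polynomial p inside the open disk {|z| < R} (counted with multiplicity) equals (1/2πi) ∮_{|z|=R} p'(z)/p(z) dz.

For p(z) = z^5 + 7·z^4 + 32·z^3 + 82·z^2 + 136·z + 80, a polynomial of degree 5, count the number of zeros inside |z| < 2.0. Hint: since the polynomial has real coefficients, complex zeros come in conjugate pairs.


The zeros of p are: -1, (-2 + 2i), (-2 - 2i), (-1 + 3i), (-1 - 3i).
Their magnitudes are: 1, 2.828, 2.828, 3.162, 3.162.
Zeros with |z| < R = 2.0: -1.
Count = 1.
By the argument principle, (1/2πi) ∮_{|z|=R} p'(z)/p(z) dz equals exactly this count.

Number of zeros inside |z| < 2.0: 1.


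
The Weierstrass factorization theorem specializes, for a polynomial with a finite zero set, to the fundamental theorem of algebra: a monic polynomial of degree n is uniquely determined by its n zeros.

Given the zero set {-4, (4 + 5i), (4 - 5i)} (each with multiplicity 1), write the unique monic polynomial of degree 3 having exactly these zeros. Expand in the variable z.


The polynomial is p(z) = ∏_{α ∈ S} (z − α), where S = {-4, (4 + 5i), (4 - 5i)}.
Expanding the product yields: p(z) = z^3 -4·z^2 + 9·z + 164.
Note conjugate pairs combine to real quadratics: (z − (4+5i))(z − (4−5i)) = z² − 8z + 41.
The resulting polynomial has degree 3 and real coefficients as required.

p(z) = z^3 -4·z^2 + 9·z + 164.


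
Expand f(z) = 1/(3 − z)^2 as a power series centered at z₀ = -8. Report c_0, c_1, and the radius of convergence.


Let w = z − z₀, so z = z₀ + w.
Then 3 − z = 3 − (z₀ + w) = (3 − z₀) − w = 11 − w.
f(z) = 1/(11 − w)^2 = (1/(11)^2) · (1 − w/(11))^{−2}.
By the binomial series (1−u)^{−2} = Σ_{n≥0} C(n+1, 1) u^n for |u|<1, with u = w/(11):
  c_n = C(n+1, 1) / (11)^(n+2).
  c_0 = 1/(11)^2 = 1/121.
  c_1 = 2/(11)^3 = 2/1331.
The series is valid for |w/d| < 1, i.e. |z − z₀| < |d|.
Radius of convergence: R = |3 − z₀| = |11| = 11 (distance from z₀ to the singularity z = 3).

c_0 = 1/121, c_1 = 2/1331; R = 11.


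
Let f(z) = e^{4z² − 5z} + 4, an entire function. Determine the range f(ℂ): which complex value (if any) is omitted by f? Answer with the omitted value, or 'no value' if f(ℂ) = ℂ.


Little Picard bounds the complement of f(ℂ) to at most one point.
The exponent g(z) = 4z² − 5z is a nonconstant polynomial, hence surjective onto ℂ. So e^{g(z)} takes every value in {e^w : w ∈ ℂ} = ℂ ∖ {0}. Adding 4 shifts the range to ℂ ∖ {4}. f omits exactly 4.

Omitted value: 4.


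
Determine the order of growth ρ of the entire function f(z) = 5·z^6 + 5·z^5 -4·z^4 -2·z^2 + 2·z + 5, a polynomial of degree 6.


|f(z)| ≤ Σ|c_k|·r^k = O(r^6) as r → ∞. Polynomial growth is O(e^{r^ε}) for every ε > 0 (since r^6/e^{r^ε} → 0), so ρ ≤ ε for all ε > 0, i.e. ρ = 0. Every nonconstant polynomial has order 0.
Therefore ρ = 0.

Order ρ = 0.


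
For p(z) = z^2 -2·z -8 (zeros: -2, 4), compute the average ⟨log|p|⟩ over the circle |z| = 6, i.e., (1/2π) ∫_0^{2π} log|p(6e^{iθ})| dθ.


Zeros: -2, 4; r = 6.
Inside |z| < r: -2, 4. Outside (|z| ≥ r): ∅.
p(0) = -8, so log|p(0)| = log(8) = 2.0794.
Apply Jensen: I(r) = log|p(0)| + Σ_k log(r/|z_k|), summed over zeros inside |z| < r.
  log(r/|z_k|) for z_k = -2: log(6/2) = 1.0986
  log(r/|z_k|) for z_k = 4: log(6/4) = 0.4055
Sum over inside zeros: 1.5041.
I(r) = log|p(0)| + (inside sum) = 2.0794 + 1.5041 = 3.5835.
Closed form (all zeros inside, monic): I(r) = n·log(r) = 2·log(6) = 3.5835. ✓

I(r) ≈ 3.5835.
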